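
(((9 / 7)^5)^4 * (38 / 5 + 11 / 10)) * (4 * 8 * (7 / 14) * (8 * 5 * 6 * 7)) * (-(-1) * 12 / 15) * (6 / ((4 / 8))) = 19495837807496346114422784 / 56994475926865715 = 342065393.01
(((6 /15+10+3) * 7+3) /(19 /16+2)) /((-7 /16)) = -123904 /1785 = -69.41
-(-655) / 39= 655 / 39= 16.79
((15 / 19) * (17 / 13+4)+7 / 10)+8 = 31839 / 2470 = 12.89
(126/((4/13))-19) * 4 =1562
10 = 10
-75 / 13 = -5.77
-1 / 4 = -0.25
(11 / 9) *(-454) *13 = -7213.56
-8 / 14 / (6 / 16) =-32 / 21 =-1.52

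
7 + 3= 10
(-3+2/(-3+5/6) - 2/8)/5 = -217/260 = -0.83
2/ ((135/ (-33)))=-22/ 45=-0.49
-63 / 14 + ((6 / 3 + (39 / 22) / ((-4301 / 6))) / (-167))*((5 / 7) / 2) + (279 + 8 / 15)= 228163665217 / 829598385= 275.03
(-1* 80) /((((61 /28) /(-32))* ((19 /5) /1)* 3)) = 358400 /3477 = 103.08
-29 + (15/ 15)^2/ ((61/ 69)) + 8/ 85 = -144012/ 5185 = -27.77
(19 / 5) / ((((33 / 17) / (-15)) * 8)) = -3.67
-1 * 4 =-4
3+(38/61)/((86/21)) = 8268/2623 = 3.15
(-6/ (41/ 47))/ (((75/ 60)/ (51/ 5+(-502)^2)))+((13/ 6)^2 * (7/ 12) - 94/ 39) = -7982356365133/ 5756400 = -1386692.44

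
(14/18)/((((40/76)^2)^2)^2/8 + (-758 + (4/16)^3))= -7608636242368/7414999440137559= -0.00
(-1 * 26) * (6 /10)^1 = -78 /5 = -15.60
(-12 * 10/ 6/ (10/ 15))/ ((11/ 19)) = -570/ 11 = -51.82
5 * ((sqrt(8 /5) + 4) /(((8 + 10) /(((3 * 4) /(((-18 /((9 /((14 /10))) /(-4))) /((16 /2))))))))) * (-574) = -16400 /3 - 1640 * sqrt(10) /3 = -7195.38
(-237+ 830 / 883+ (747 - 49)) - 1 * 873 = -362966 / 883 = -411.06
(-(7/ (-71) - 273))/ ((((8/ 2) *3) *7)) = 1385/ 426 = 3.25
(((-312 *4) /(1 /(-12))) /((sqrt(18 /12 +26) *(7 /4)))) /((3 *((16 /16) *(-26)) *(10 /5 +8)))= -384 *sqrt(110) /1925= -2.09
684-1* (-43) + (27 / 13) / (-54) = 18901 / 26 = 726.96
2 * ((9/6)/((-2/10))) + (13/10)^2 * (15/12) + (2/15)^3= -695797/54000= -12.89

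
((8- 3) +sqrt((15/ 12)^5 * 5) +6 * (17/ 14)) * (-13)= -47151/ 224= -210.50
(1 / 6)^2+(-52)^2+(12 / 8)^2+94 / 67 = 2707.68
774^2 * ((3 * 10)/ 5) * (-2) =-7188912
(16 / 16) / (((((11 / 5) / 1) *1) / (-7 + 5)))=-10 / 11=-0.91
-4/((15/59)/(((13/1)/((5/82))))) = -251576/75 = -3354.35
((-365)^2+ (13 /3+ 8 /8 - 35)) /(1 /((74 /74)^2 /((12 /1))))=199793 /18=11099.61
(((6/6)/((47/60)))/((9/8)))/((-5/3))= -32/47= -0.68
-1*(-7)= 7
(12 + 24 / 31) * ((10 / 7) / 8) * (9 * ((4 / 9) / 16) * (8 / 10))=99 / 217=0.46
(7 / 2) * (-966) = -3381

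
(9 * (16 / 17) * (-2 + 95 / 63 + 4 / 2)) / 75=304 / 1785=0.17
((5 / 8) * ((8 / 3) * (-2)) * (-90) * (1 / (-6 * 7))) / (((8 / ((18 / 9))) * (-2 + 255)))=-25 / 3542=-0.01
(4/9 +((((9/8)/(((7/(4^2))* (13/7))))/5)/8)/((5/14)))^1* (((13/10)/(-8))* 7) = -22169/36000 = -0.62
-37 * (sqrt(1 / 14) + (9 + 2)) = -407- 37 * sqrt(14) / 14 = -416.89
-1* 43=-43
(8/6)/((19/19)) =4/3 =1.33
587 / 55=10.67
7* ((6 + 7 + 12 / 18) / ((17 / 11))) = 3157 / 51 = 61.90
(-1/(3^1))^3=-1/27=-0.04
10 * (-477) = -4770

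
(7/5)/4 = 7/20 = 0.35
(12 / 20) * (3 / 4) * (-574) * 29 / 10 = -74907 / 100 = -749.07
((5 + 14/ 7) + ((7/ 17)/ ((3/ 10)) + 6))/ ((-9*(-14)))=733/ 6426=0.11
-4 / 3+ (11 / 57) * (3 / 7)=-499 / 399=-1.25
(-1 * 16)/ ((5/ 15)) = -48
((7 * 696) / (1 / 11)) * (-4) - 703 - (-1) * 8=-215063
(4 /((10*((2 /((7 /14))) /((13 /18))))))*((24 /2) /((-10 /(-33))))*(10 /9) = 3.18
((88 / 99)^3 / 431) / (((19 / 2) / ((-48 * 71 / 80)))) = -72704 / 9949635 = -0.01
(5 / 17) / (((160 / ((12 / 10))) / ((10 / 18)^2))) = 5 / 7344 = 0.00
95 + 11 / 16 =1531 / 16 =95.69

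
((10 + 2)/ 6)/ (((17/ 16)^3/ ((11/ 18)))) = 45056/ 44217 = 1.02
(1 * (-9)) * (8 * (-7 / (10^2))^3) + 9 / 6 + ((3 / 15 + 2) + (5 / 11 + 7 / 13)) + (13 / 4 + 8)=285422691 / 17875000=15.97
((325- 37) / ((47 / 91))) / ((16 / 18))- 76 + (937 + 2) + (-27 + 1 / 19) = 1306791 / 893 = 1463.37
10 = 10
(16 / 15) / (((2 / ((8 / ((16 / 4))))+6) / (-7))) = -16 / 15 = -1.07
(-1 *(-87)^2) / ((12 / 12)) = -7569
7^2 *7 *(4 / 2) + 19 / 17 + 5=11766 / 17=692.12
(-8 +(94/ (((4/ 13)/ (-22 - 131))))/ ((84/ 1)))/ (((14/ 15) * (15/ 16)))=-31609/ 49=-645.08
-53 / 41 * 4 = -212 / 41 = -5.17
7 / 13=0.54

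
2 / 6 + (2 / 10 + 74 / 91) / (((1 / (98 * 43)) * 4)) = 416413 / 390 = 1067.73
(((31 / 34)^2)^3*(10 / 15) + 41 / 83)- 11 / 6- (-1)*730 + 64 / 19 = 2676405705915673 / 3654234846048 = 732.41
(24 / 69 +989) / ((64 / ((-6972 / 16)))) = -39661965 / 5888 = -6736.07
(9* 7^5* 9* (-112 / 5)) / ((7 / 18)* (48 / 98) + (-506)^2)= -119.10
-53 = -53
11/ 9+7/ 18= 29/ 18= 1.61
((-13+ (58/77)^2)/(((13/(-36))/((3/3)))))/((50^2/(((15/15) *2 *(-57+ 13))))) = -1.21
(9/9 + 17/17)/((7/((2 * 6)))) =24/7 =3.43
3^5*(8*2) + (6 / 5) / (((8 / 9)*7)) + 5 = 3893.19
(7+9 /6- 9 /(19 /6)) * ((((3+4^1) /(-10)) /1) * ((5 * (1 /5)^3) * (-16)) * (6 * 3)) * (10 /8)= 57.03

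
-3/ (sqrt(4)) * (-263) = 789/ 2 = 394.50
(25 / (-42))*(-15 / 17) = 125 / 238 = 0.53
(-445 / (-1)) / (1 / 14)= 6230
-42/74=-21/37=-0.57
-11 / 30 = -0.37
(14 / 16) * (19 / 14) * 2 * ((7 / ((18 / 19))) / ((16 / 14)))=17689 / 1152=15.36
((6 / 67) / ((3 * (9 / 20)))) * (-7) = -280 / 603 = -0.46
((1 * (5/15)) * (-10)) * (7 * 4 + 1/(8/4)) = -95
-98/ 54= -49/ 27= -1.81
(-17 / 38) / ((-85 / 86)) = 43 / 95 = 0.45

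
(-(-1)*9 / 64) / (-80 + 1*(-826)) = -3 / 19328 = -0.00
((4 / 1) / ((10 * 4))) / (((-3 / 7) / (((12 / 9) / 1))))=-14 / 45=-0.31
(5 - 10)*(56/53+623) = -165375/53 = -3120.28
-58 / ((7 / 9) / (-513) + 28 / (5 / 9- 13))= 1071144 / 41581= 25.76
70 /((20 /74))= 259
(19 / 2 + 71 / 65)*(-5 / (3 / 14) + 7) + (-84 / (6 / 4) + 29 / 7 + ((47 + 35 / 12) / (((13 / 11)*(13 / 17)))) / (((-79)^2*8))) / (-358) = -219313235842759 / 1268712419520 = -172.86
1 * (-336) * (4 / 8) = -168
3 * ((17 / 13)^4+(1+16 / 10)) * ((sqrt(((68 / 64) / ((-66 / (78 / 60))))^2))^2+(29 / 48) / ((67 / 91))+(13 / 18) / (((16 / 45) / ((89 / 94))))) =886041680430329 / 19482082048000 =45.48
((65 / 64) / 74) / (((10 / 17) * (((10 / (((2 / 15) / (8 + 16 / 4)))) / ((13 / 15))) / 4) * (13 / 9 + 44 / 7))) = 20111 / 1729824000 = 0.00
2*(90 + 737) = 1654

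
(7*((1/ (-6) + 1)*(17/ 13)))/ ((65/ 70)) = 4165/ 507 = 8.21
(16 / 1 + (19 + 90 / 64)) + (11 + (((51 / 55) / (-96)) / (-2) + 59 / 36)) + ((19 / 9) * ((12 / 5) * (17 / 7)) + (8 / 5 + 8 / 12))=14108681 / 221760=63.62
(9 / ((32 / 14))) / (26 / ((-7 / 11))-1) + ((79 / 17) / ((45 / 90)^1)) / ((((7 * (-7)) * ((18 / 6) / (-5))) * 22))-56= -7226903081 / 128868432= -56.08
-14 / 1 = -14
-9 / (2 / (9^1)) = -81 / 2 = -40.50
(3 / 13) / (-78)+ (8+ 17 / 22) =16303 / 1859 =8.77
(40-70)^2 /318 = 150 /53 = 2.83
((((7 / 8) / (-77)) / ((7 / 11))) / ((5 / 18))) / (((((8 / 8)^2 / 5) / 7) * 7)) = -9 / 28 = -0.32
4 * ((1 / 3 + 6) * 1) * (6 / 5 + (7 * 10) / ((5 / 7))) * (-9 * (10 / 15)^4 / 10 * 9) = -301568 / 75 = -4020.91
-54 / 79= -0.68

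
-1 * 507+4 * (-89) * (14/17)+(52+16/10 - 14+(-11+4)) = -65244/85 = -767.58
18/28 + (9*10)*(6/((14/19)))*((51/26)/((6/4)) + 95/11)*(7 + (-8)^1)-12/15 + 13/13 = -72940163/10010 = -7286.73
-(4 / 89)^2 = -16 / 7921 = -0.00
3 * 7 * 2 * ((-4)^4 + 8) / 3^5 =1232 / 27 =45.63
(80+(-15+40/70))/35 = 1.87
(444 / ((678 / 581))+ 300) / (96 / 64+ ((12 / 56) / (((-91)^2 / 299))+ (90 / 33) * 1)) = 3771573806 / 23472699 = 160.68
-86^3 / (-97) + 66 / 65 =41350042 / 6305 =6558.29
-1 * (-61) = 61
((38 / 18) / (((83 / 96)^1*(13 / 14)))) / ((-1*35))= -1216 / 16185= -0.08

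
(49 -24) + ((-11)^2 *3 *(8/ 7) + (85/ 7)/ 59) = 181746/ 413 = 440.06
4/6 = 2/3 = 0.67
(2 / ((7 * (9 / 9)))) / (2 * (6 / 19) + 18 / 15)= 95 / 609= 0.16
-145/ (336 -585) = 145/ 249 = 0.58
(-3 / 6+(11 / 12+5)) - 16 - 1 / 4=-65 / 6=-10.83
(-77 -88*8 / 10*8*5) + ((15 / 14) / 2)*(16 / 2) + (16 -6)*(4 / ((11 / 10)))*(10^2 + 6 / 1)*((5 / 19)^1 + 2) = 8536211 / 1463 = 5834.73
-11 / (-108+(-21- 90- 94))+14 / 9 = 4481 / 2817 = 1.59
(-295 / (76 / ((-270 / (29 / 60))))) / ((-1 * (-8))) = 597375 / 2204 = 271.04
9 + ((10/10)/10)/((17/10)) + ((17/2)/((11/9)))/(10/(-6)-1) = 19301/2992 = 6.45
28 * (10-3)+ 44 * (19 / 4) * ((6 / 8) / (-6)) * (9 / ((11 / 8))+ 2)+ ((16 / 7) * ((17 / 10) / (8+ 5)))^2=-22491741 / 828100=-27.16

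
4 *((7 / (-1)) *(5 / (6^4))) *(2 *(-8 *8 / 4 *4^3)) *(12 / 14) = 5120 / 27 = 189.63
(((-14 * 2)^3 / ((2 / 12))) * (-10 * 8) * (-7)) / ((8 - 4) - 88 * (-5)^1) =-6146560 / 37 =-166123.24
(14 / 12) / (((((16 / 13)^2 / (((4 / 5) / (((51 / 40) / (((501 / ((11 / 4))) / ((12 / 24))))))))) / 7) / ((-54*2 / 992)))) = -12446343 / 92752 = -134.19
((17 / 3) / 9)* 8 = 136 / 27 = 5.04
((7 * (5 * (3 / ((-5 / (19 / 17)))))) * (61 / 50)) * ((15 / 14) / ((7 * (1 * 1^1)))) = -10431 / 2380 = -4.38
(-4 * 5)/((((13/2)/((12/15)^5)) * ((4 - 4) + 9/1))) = -8192/73125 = -0.11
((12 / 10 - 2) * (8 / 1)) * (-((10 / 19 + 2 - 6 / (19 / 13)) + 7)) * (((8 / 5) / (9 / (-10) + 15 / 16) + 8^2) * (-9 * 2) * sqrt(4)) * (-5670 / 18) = 797368320 / 19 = 41966753.68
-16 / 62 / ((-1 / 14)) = 112 / 31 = 3.61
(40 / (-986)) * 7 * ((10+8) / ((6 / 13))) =-11.08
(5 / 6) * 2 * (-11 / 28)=-55 / 84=-0.65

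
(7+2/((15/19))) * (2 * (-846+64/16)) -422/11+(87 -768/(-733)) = -1935658111/120945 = -16004.45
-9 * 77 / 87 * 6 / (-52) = 693 / 754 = 0.92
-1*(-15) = 15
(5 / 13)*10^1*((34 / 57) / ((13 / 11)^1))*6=37400 / 3211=11.65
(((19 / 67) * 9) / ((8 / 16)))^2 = 116964 / 4489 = 26.06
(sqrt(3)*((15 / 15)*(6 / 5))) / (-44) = -3*sqrt(3) / 110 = -0.05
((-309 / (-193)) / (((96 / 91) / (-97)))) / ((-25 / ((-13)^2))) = 153651589 / 154400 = 995.15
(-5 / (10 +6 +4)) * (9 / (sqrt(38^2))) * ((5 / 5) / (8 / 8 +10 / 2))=-3 / 304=-0.01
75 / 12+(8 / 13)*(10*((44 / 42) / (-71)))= 477535 / 77532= 6.16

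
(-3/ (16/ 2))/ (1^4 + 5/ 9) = -27/ 112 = -0.24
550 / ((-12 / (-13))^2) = 645.49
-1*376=-376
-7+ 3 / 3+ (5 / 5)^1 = -5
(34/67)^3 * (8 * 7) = 7.32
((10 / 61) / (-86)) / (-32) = 5 / 83936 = 0.00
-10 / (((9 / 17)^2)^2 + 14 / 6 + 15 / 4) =-2004504 / 1235153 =-1.62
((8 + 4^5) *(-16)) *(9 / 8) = -18576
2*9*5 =90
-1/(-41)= 1/41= 0.02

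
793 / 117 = 61 / 9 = 6.78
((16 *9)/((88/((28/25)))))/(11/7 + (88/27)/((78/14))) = 3714984/4371125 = 0.85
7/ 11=0.64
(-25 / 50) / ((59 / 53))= -53 / 118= -0.45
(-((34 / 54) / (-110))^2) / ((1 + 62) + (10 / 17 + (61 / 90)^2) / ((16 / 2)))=-39304 / 75734567073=-0.00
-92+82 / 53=-4794 / 53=-90.45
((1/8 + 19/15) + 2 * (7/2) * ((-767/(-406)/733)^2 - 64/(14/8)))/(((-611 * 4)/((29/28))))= 96639742891009/895662654257280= 0.11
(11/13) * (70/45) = 154/117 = 1.32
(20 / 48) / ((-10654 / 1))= -5 / 127848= -0.00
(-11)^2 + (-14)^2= 317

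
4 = 4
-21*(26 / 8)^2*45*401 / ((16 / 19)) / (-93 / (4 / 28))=57942495 / 7936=7301.22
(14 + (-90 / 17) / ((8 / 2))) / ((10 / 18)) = 3879 / 170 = 22.82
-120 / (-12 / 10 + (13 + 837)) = -150 / 1061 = -0.14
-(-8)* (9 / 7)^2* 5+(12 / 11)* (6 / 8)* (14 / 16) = 288207 / 4312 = 66.84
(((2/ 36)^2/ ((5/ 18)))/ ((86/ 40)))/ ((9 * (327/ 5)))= 10/ 1138941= 0.00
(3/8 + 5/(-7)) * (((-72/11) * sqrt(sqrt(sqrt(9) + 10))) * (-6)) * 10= -10260 * 13^(1/4)/77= -253.01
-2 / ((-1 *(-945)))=-2 / 945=-0.00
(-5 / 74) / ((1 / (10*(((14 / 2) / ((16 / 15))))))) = -2625 / 592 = -4.43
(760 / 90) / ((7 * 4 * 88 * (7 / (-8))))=-0.00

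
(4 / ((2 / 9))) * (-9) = -162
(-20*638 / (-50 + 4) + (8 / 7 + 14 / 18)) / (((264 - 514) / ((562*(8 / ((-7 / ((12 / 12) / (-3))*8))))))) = -113727163 / 3803625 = -29.90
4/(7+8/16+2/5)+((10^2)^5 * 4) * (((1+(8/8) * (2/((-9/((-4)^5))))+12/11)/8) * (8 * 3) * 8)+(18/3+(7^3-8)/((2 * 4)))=4597926400001009041/20856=220460606060654.44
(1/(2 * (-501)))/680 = -1/681360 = -0.00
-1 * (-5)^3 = 125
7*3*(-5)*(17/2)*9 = -16065/2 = -8032.50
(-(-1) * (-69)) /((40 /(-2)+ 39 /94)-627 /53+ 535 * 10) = -343758 /26497189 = -0.01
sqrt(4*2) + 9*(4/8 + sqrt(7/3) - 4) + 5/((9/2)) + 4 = -475/18 + 2*sqrt(2) + 3*sqrt(21) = -9.81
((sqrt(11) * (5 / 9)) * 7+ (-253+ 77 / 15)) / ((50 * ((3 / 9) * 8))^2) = -5577 / 400000+ 7 * sqrt(11) / 32000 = -0.01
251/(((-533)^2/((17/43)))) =4267/12215827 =0.00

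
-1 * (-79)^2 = -6241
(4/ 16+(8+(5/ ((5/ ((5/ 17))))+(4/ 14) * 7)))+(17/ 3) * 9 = 4185/ 68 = 61.54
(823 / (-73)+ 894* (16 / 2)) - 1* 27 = 519302 / 73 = 7113.73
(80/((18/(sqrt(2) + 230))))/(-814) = -4600/3663 - 20 * sqrt(2)/3663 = -1.26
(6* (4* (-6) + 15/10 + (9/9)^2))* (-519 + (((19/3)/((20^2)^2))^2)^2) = 1184679198719999999994396197/17694720000000000000000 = 66951.00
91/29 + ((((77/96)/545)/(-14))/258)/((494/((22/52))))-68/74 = 825614152965847/372063832957440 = 2.22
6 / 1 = 6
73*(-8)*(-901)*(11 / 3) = 5788024 / 3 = 1929341.33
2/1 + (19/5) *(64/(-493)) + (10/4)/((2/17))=224381/9860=22.76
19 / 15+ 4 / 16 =91 / 60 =1.52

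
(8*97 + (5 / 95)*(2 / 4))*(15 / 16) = 442335 / 608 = 727.52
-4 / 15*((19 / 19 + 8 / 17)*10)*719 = -2819.61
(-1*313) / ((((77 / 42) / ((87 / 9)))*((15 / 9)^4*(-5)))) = 1470474 / 34375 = 42.78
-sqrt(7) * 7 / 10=-7 * sqrt(7) / 10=-1.85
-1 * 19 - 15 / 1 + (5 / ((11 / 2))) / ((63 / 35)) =-3316 / 99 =-33.49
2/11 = 0.18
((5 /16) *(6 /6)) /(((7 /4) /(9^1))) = 45 /28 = 1.61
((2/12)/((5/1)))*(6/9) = 1/45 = 0.02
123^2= 15129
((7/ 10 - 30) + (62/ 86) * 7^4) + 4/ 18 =6586259/ 3870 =1701.88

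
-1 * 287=-287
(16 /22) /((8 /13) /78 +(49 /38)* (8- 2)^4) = 19266 /44270435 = 0.00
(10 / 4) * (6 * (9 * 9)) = 1215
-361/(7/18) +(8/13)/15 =-928.24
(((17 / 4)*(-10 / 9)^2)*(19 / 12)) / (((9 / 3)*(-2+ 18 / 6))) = 8075 / 2916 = 2.77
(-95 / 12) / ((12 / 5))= -475 / 144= -3.30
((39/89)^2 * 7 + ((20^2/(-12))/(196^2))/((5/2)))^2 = 23513485895519929/13021075211725476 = 1.81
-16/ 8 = -2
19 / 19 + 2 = 3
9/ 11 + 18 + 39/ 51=3662/ 187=19.58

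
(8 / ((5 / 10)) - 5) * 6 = 66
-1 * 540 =-540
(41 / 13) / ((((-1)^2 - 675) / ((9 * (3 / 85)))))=-1107 / 744770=-0.00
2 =2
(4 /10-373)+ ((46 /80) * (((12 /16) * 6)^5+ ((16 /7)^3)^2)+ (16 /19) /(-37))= 81559799673761 /105865276160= 770.41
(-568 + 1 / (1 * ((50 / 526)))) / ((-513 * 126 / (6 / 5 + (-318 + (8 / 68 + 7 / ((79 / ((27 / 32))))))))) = -135452984249 / 49605048000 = -2.73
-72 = -72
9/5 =1.80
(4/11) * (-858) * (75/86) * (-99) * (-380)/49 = -208900.81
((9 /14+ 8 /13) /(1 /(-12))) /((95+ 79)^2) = -229 /459186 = -0.00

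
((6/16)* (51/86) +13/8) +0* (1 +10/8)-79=-77.15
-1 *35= -35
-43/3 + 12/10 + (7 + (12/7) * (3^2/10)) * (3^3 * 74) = 1790827/105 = 17055.50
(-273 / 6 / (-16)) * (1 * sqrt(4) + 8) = 455 / 16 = 28.44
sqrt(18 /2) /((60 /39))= 39 /20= 1.95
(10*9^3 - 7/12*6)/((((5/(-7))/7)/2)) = -714077/5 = -142815.40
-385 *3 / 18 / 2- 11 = -517 / 12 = -43.08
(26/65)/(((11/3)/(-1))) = -6/55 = -0.11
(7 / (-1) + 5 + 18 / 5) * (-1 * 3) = -24 / 5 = -4.80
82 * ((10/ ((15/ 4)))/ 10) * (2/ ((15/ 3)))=656/ 75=8.75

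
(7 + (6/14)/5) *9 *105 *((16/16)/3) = 2232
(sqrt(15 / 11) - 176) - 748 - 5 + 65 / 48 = -44527 / 48 + sqrt(165) / 11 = -926.48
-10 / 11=-0.91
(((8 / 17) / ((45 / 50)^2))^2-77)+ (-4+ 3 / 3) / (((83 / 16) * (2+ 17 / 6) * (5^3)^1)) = -76.66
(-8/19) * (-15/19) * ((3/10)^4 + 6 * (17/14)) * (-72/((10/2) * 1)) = -55141236/1579375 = -34.91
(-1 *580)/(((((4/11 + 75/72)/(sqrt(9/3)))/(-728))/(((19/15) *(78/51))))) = 524446208 *sqrt(3)/901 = 1008177.00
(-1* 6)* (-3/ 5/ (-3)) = -6/ 5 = -1.20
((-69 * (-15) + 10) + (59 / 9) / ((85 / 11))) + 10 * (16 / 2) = 861274 / 765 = 1125.85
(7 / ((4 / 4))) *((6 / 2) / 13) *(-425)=-8925 / 13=-686.54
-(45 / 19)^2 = -2025 / 361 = -5.61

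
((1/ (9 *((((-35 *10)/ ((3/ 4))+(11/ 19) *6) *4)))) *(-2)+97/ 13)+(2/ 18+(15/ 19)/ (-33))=9747192425/ 1291216212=7.55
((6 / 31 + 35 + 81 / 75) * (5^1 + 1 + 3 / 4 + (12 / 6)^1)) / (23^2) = 49196 / 81995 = 0.60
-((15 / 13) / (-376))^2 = -225 / 23892544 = -0.00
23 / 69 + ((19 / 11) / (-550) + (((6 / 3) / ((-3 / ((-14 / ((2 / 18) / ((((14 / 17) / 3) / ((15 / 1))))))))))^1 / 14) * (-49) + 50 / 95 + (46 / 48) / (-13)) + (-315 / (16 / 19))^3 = -8169303119490983909 / 156081868800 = -52339859.73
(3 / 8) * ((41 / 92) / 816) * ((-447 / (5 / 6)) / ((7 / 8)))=-54981 / 437920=-0.13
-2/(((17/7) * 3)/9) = -42/17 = -2.47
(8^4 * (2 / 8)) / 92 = 256 / 23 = 11.13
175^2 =30625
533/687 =0.78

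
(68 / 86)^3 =39304 / 79507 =0.49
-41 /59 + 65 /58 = 1457 /3422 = 0.43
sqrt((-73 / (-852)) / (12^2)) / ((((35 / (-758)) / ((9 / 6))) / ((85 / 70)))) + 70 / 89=70 / 89 - 6443 * sqrt(15549) / 834960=-0.18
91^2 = 8281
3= 3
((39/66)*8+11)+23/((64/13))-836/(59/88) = -50944573/41536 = -1226.52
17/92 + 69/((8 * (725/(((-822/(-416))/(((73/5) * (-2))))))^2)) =659245963924027/3567682589286400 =0.18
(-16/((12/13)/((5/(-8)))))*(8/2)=130/3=43.33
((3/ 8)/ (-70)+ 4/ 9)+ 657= 3313493/ 5040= 657.44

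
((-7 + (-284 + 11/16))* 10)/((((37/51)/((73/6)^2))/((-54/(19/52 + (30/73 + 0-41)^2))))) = 1311843253830525/67581008972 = 19411.42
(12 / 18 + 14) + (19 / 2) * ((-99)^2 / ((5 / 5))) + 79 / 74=10336901 / 111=93125.23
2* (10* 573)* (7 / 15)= 5348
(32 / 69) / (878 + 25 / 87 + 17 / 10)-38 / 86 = -334163353 / 757167521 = -0.44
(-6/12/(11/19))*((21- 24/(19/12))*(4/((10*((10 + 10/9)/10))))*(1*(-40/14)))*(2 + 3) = 1998/77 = 25.95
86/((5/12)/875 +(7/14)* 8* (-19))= -180600/159599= -1.13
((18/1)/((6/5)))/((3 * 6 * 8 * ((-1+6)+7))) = 5/576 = 0.01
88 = 88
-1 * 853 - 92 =-945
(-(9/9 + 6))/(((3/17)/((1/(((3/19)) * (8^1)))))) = -2261/72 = -31.40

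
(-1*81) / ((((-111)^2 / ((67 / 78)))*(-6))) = 67 / 71188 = 0.00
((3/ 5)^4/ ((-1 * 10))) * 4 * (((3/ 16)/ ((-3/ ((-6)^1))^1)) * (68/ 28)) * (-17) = 70227/ 87500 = 0.80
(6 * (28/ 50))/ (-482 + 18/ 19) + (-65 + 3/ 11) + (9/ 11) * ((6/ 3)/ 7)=-283713473/ 4398625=-64.50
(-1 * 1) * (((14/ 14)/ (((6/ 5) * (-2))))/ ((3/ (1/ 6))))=5/ 216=0.02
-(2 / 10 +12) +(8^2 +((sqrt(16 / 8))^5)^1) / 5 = 3 / 5 +4 *sqrt(2) / 5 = 1.73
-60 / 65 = -12 / 13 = -0.92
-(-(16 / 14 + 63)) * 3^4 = 36369 / 7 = 5195.57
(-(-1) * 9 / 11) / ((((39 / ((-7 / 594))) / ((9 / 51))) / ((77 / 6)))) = -49 / 87516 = -0.00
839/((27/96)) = 26848/9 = 2983.11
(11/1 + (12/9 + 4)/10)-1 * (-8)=293/15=19.53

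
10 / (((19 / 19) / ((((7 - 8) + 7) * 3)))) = 180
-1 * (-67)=67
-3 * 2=-6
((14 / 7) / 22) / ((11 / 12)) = 12 / 121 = 0.10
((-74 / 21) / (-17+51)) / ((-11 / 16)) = 0.15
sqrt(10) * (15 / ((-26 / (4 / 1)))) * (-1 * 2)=60 * sqrt(10) / 13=14.60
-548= -548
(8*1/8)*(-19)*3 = -57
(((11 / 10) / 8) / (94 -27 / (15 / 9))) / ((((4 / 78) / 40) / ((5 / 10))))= 2145 / 3112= 0.69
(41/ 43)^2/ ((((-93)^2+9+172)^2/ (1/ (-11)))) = -1681/ 1585809457100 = -0.00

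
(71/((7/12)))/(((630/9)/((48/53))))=20448/12985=1.57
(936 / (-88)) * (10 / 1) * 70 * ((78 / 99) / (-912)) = 29575 / 4598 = 6.43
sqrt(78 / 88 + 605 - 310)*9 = 9*sqrt(143209) / 22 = 154.81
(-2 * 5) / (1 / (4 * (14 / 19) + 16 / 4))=-1320 / 19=-69.47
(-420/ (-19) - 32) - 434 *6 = -49664/ 19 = -2613.89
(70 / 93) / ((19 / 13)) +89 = 158173 / 1767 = 89.51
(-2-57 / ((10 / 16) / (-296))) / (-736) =-67483 / 1840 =-36.68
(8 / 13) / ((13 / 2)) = 16 / 169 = 0.09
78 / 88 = 39 / 44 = 0.89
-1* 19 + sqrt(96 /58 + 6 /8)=-19 + 3* sqrt(899) /58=-17.45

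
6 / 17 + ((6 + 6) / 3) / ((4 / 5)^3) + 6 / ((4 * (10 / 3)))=11717 / 1360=8.62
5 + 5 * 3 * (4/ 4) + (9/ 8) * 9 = 241/ 8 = 30.12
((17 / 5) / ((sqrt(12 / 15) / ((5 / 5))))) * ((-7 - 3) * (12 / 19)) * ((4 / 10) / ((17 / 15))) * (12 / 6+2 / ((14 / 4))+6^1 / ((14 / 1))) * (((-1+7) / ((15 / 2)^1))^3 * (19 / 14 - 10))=112.49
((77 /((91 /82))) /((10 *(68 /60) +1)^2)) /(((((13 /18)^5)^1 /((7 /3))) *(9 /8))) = 4.81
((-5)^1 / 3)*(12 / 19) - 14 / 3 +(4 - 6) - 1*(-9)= 73 / 57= 1.28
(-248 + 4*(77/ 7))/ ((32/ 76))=-969/ 2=-484.50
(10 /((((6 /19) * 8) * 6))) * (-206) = -9785 /72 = -135.90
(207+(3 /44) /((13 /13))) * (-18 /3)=-27333 /22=-1242.41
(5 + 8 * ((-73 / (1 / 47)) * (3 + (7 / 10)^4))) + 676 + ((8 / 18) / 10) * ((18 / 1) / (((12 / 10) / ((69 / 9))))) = -88248.15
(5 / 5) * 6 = 6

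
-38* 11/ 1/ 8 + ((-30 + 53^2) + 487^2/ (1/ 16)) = 15189723/ 4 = 3797430.75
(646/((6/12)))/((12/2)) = 646/3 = 215.33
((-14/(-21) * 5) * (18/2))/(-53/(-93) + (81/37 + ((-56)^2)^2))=0.00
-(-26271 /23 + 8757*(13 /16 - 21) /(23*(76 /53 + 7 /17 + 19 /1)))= 10443239163 /6911776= 1510.93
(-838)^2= 702244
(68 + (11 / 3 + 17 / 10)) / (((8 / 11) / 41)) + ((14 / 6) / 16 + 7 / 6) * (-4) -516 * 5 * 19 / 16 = 256091 / 240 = 1067.05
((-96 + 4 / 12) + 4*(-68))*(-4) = 4412 / 3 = 1470.67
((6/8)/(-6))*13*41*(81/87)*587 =-8447517/232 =-36411.71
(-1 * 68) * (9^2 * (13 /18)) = -3978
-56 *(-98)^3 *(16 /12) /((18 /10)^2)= 5270675200 /243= 21690021.40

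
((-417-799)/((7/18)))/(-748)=5472/1309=4.18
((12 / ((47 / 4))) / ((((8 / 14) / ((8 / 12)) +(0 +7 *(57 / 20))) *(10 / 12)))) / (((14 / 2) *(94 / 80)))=15360 / 2144939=0.01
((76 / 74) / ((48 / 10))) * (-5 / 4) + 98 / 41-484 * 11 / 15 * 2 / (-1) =259221121 / 364080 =711.99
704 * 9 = 6336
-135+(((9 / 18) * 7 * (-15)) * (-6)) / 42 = -127.50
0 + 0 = 0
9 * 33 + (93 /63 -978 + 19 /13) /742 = 29947955 /101283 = 295.69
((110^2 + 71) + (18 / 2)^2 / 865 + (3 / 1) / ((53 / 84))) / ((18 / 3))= 93033628 / 45845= 2029.31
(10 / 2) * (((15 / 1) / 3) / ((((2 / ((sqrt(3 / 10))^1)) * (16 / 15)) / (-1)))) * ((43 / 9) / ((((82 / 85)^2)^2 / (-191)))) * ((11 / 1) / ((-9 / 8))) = -117899026609375 * sqrt(30) / 9765830016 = -66124.39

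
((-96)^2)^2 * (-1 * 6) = -509607936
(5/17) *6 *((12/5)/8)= 9/17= 0.53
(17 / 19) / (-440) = -17 / 8360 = -0.00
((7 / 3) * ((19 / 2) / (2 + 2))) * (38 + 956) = 66101 / 12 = 5508.42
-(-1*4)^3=64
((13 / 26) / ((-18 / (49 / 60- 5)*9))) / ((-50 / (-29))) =7279 / 972000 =0.01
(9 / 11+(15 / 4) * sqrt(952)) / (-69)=-5 * sqrt(238) / 46-3 / 253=-1.69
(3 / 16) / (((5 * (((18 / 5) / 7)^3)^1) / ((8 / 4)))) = 8575 / 15552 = 0.55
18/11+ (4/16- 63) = -2689/44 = -61.11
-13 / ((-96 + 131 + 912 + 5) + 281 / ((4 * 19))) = -988 / 72633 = -0.01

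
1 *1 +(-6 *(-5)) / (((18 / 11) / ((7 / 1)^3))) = 18868 / 3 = 6289.33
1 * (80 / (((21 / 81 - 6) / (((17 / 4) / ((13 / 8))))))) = -14688 / 403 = -36.45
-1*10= -10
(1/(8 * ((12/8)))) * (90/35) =3/14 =0.21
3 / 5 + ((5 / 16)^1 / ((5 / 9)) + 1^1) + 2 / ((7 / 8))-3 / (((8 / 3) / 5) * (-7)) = 2941 / 560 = 5.25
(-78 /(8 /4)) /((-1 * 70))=39 /70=0.56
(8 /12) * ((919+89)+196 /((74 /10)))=76552 /111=689.66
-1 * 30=-30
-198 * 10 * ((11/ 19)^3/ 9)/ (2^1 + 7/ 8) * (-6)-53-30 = 961529/ 157757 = 6.10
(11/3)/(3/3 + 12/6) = 11/9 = 1.22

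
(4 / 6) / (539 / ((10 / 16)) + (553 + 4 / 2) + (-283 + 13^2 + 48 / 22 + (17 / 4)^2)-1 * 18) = 1760 / 3446901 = 0.00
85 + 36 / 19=1651 / 19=86.89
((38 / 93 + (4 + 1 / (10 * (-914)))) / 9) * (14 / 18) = 26231149 / 68851620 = 0.38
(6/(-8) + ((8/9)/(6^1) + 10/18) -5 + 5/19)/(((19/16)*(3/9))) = -39260/3249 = -12.08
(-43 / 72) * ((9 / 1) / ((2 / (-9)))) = 387 / 16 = 24.19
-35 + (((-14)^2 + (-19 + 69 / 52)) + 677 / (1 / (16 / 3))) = 3753.99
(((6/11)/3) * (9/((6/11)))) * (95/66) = 95/22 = 4.32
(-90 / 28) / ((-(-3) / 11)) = -165 / 14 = -11.79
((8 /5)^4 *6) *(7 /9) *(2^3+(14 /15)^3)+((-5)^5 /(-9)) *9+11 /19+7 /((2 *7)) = 816538614443 /240468750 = 3395.61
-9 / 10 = -0.90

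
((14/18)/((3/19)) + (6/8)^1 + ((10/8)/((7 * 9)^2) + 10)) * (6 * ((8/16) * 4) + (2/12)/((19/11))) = 12257143/64638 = 189.63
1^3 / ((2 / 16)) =8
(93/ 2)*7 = 651/ 2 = 325.50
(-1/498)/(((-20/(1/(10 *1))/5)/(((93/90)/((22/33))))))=31/398400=0.00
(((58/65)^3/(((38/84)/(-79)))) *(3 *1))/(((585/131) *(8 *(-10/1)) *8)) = 1766812327/13566475000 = 0.13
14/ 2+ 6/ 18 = 22/ 3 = 7.33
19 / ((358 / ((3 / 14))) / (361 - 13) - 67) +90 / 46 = 616473 / 373382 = 1.65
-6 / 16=-3 / 8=-0.38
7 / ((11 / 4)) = 28 / 11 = 2.55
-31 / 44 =-0.70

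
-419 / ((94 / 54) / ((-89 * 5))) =5034285 / 47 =107112.45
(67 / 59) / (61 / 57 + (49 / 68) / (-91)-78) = -3375996 / 228727601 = -0.01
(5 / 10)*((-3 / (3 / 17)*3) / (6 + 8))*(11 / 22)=-51 / 56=-0.91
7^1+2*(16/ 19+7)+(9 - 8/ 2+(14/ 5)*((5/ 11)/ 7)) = 27.87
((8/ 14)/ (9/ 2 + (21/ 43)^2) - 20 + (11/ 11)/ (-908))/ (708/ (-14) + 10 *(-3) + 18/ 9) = 442843057/ 1750197240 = 0.25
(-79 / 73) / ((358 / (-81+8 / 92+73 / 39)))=2800550 / 11721099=0.24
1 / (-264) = -1 / 264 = -0.00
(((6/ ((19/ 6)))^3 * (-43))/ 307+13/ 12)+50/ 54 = 240269257/ 227417004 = 1.06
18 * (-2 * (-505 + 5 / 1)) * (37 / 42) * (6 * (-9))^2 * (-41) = -13270716000 / 7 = -1895816571.43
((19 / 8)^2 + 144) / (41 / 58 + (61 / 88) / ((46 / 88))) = 6387859 / 86784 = 73.61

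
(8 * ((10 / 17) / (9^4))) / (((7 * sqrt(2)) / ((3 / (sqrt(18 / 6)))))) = 40 * sqrt(6) / 780759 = 0.00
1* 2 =2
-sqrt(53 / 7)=-sqrt(371) / 7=-2.75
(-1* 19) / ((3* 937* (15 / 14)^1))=-266 / 42165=-0.01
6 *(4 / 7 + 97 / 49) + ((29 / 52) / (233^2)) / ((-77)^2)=256189791029 / 16737733012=15.31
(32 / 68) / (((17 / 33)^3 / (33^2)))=313083144 / 83521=3748.56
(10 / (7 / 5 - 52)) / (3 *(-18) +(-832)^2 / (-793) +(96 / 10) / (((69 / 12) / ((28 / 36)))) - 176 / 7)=160125 / 770338547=0.00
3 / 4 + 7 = 31 / 4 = 7.75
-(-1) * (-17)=-17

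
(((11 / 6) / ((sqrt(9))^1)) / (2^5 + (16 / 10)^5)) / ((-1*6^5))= -0.00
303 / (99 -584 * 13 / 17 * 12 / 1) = -0.06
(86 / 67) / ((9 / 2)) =172 / 603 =0.29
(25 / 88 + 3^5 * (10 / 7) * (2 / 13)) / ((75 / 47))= 4041577 / 120120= 33.65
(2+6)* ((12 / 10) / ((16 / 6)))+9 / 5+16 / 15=97 / 15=6.47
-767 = -767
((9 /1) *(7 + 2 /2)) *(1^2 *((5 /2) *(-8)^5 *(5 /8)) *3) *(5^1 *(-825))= 45619200000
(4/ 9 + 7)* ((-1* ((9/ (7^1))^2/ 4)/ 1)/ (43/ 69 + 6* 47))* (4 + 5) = -374463/ 3822196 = -0.10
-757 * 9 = -6813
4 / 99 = 0.04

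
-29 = -29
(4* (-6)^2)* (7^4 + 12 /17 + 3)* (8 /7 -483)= -2836558080 /17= -166856357.65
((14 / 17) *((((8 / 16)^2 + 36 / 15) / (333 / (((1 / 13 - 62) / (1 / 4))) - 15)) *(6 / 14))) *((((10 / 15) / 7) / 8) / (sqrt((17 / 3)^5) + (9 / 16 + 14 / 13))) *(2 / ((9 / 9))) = 132138864 / 345500258802055 - 50748672 *sqrt(51) / 20323544635415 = -0.00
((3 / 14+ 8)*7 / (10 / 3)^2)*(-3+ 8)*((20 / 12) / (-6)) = -115 / 16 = -7.19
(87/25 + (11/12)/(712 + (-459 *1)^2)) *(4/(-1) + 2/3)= -220694567/19025370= -11.60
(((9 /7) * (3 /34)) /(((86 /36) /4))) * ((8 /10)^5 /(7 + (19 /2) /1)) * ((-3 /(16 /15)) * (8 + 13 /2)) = -5412096 /35179375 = -0.15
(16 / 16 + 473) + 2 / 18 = 4267 / 9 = 474.11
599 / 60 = 9.98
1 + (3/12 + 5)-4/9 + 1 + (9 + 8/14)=4127/252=16.38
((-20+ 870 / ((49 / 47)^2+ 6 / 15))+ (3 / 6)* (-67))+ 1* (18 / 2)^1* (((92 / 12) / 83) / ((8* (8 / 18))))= 23198458475 / 43619488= 531.84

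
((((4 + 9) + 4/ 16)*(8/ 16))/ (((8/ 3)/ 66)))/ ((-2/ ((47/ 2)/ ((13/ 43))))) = -10604187/ 1664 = -6372.71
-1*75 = -75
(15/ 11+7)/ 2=46/ 11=4.18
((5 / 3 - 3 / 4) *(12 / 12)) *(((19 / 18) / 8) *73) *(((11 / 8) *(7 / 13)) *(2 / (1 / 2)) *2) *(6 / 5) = 1174789 / 18720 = 62.76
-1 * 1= -1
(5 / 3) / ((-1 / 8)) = -40 / 3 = -13.33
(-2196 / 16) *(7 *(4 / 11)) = -3843 / 11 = -349.36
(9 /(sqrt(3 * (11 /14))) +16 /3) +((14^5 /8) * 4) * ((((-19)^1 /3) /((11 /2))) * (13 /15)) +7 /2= -265676311 /990 +3 * sqrt(462) /11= -268354.05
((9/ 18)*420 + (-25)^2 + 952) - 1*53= 1734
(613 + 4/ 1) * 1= 617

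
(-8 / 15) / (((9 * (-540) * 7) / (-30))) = -4 / 8505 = -0.00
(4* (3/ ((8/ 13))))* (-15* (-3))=1755/ 2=877.50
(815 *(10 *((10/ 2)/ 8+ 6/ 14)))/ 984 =240425/ 27552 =8.73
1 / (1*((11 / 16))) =16 / 11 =1.45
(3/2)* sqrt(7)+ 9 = 3* sqrt(7)/2+ 9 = 12.97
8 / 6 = 4 / 3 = 1.33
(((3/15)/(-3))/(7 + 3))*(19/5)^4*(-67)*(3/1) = 8731507/31250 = 279.41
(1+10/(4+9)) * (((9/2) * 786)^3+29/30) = 30531930856237/390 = 78287002195.48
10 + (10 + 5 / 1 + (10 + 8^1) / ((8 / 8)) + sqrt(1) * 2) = 45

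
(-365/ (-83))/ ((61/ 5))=1825/ 5063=0.36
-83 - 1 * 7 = -90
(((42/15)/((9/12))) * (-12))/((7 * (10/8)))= -128/25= -5.12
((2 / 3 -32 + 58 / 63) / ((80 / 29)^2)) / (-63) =402839 / 6350400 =0.06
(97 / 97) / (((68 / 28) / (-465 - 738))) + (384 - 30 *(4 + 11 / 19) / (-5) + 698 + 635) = 403466 / 323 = 1249.12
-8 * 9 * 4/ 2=-144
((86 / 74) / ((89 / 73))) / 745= 3139 / 2453285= 0.00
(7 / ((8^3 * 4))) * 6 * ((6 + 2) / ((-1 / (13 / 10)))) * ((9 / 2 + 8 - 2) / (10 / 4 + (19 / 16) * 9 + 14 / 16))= -0.16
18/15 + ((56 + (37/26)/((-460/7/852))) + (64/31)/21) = 38.85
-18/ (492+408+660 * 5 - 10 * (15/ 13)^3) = -6591/ 1532275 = -0.00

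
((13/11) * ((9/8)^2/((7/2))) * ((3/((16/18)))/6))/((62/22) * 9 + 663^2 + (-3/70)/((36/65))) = 28431/51991695424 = 0.00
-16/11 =-1.45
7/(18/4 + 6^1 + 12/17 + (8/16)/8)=1904/3065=0.62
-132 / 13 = -10.15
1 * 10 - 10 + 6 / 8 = 3 / 4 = 0.75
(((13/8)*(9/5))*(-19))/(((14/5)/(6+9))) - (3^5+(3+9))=-61905/112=-552.72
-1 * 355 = -355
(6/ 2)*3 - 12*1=-3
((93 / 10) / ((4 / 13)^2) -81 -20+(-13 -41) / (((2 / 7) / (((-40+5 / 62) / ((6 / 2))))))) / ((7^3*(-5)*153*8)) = -12460267 / 10411833600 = -0.00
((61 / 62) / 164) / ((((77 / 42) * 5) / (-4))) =-183 / 69905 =-0.00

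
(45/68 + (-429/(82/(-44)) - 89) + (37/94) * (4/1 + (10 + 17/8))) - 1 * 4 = 75583641/524144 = 144.20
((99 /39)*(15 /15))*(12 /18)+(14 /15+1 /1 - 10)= -1243 /195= -6.37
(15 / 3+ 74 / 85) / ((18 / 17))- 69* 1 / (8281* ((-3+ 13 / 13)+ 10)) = 16525771 / 2981160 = 5.54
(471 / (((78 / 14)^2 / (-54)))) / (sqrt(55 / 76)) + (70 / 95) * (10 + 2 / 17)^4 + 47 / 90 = 1102843034813 / 142820910 - 276948 * sqrt(1045) / 9295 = 6758.68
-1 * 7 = -7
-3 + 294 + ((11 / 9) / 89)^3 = 149551420022 / 513922401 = 291.00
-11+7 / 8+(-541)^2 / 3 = 2341205 / 24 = 97550.21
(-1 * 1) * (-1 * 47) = 47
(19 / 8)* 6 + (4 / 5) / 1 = 15.05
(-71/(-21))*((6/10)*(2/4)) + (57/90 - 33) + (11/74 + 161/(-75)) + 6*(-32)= -225.35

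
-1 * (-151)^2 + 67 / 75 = -1710008 / 75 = -22800.11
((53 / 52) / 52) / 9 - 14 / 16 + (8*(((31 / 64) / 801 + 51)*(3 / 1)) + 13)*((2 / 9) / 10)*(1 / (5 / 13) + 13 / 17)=253011957209 / 2761527600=91.62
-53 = -53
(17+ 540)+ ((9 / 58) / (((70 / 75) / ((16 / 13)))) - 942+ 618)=233.20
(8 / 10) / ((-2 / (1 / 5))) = -2 / 25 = -0.08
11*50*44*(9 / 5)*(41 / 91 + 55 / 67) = 337677120 / 6097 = 55384.14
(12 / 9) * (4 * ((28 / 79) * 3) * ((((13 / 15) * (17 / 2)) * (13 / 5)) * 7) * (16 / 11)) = 1105.91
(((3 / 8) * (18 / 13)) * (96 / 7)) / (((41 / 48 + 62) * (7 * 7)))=31104 / 13452803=0.00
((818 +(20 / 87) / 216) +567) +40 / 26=84681515 / 61074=1386.54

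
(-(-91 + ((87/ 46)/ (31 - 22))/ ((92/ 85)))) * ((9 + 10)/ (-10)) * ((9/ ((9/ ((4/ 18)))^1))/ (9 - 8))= -21904549/ 571320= -38.34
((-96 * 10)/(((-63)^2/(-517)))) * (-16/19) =-2647040/25137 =-105.30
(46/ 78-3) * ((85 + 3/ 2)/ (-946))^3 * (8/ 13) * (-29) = -0.03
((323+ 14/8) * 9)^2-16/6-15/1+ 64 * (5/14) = 2870270845/336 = 8542472.75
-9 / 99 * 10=-10 / 11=-0.91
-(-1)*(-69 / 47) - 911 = -42886 / 47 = -912.47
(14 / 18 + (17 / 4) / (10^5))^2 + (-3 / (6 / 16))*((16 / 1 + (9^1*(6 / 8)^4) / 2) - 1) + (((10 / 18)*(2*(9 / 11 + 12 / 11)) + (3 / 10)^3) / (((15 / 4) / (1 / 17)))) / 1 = -130.75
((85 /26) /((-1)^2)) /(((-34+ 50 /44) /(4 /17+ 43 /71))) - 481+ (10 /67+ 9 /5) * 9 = -103626867257 /223555215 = -463.54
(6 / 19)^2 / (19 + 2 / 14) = 126 / 24187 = 0.01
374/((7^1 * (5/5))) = 374/7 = 53.43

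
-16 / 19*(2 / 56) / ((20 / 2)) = -2 / 665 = -0.00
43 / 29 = 1.48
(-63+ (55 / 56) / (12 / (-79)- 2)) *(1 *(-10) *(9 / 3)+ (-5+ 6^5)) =-935275361 / 1904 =-491216.05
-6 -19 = -25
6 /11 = 0.55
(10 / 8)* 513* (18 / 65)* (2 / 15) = 23.68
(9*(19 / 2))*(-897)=-153387 / 2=-76693.50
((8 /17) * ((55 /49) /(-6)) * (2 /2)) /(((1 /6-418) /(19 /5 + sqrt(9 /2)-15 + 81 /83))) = -373384 /173331473 + 660 * sqrt(2) /2088331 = -0.00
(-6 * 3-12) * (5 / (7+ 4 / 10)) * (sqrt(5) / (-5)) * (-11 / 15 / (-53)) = 110 * sqrt(5) / 1961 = 0.13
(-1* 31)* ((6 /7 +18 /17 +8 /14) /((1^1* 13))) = -9176 /1547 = -5.93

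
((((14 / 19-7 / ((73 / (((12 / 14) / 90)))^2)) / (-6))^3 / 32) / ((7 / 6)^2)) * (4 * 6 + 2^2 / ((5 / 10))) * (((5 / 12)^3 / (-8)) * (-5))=-0.00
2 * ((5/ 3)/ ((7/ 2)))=20/ 21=0.95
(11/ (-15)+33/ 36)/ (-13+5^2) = 11/ 720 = 0.02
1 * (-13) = -13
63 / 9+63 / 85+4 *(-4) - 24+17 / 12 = -31459 / 1020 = -30.84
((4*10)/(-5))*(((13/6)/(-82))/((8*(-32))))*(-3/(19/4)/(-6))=-13/149568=-0.00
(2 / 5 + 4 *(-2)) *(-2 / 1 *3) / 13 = 228 / 65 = 3.51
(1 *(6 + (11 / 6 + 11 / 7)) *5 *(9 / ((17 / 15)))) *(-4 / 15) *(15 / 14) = -88875 / 833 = -106.69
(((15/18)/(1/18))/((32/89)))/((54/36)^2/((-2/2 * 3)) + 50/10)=1335/136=9.82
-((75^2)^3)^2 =-31676352024078369140625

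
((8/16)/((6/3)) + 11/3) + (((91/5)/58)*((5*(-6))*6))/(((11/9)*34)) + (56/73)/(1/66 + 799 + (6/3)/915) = 195485634201703/76408854402012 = 2.56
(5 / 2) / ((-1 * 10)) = -1 / 4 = -0.25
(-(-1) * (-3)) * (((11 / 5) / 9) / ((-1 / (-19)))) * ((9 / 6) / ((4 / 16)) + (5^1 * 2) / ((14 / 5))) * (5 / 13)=-14003 / 273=-51.29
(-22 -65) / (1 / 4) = -348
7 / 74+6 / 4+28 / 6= 695 / 111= 6.26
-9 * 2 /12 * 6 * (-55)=495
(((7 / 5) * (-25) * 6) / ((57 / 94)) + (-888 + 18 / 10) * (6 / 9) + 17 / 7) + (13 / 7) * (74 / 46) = -14250346 / 15295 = -931.70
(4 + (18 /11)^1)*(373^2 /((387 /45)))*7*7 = 2113369510 /473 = 4468011.65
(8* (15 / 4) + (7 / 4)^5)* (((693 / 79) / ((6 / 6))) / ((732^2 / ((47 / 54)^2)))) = 8084010011 / 14044109930496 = 0.00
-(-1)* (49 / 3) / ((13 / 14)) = 686 / 39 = 17.59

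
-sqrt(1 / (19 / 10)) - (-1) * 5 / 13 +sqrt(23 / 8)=1.35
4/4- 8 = -7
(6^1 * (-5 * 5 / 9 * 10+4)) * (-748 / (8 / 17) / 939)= 680306 / 2817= 241.50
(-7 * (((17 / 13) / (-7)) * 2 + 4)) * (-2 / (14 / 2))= 660 / 91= 7.25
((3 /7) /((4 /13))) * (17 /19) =663 /532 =1.25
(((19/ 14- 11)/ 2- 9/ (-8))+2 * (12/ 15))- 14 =-4507/ 280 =-16.10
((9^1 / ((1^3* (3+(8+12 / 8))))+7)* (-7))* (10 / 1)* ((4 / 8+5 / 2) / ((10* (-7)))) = 579 / 25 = 23.16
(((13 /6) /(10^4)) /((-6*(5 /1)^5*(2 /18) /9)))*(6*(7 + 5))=-1053 /15625000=-0.00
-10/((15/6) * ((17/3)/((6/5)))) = -72/85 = -0.85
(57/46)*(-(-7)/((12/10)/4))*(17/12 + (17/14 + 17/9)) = 108205/828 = 130.68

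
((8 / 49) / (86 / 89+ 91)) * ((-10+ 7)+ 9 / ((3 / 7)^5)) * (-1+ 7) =23817824 / 3609585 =6.60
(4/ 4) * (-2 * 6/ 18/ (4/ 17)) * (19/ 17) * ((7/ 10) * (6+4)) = -22.17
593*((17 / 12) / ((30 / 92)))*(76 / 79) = 8810794 / 3555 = 2478.42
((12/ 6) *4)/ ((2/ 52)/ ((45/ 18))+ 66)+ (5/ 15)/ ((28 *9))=56773/ 463428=0.12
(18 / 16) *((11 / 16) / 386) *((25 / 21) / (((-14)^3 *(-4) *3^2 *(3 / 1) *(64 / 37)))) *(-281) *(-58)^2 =-2404566175 / 546640625664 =-0.00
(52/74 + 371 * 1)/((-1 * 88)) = -13753/3256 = -4.22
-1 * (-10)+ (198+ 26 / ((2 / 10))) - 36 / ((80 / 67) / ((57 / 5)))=-571 / 100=-5.71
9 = 9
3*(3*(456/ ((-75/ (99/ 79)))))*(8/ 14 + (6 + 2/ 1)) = -1625184/ 2765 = -587.77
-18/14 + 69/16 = 339/112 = 3.03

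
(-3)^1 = -3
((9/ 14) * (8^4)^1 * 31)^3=186553098502668288/ 343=543886584555884.22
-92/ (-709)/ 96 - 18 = -306265/ 17016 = -18.00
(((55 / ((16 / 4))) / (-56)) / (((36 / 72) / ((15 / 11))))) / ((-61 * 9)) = 25 / 20496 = 0.00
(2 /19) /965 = 2 /18335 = 0.00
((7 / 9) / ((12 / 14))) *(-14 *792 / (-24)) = 3773 / 9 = 419.22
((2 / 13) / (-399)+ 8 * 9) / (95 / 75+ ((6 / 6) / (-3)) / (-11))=10270205 / 185003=55.51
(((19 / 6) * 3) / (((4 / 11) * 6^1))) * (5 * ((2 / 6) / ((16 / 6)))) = 1045 / 384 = 2.72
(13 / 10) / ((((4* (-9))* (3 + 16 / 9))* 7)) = -13 / 12040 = -0.00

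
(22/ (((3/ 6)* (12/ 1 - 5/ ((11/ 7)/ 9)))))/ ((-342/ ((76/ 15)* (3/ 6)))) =484/ 24705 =0.02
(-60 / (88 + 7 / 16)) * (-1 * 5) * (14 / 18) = 2240 / 849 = 2.64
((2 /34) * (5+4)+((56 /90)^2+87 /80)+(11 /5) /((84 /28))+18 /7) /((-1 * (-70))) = 20468741 /269892000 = 0.08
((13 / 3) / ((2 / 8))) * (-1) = -52 / 3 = -17.33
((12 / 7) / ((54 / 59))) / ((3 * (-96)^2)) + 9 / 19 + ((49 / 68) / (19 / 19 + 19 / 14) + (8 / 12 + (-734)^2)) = 1667104284432347 / 3094350336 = 538757.45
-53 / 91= -0.58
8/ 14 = 4/ 7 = 0.57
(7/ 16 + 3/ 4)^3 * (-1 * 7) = -48013/ 4096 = -11.72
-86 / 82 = -43 / 41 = -1.05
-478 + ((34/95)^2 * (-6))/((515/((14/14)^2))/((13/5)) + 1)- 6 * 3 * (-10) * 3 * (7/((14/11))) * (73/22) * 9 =515114478433/5839175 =88217.00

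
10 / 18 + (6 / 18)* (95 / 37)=470 / 333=1.41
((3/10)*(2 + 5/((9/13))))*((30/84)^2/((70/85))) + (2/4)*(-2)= -9409/16464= -0.57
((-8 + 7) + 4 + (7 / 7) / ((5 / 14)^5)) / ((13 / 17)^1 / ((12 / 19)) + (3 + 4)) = 111628596 / 5234375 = 21.33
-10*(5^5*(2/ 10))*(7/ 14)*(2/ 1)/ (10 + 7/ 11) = -68750/ 117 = -587.61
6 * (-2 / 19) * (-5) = 60 / 19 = 3.16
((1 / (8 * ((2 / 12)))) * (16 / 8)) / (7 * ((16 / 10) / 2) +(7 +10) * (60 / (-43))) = -645 / 7792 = -0.08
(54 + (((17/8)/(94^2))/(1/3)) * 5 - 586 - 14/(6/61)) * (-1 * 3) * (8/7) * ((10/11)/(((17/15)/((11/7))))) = 630887025/216482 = 2914.27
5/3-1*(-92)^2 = -25387/3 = -8462.33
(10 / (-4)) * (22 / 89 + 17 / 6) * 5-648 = -733189 / 1068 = -686.51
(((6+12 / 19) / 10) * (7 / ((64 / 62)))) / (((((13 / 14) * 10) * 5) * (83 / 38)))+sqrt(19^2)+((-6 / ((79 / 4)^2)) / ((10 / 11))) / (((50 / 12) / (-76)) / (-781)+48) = 4384513168335723481 / 230230773179134000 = 19.04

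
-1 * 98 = -98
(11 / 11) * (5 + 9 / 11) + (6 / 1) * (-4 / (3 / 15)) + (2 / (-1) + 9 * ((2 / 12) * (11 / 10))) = -25197 / 220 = -114.53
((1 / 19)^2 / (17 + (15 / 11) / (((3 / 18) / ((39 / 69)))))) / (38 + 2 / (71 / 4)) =1633 / 485857626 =0.00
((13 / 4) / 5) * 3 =39 / 20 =1.95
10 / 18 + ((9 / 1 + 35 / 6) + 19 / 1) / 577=6379 / 10386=0.61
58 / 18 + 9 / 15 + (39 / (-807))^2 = 12453697 / 3256245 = 3.82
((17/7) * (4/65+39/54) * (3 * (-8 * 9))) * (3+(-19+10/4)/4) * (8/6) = 40086/65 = 616.71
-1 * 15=-15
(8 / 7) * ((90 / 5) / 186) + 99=21507 / 217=99.11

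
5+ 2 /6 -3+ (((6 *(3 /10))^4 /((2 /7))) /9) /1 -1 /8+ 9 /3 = 139361 /15000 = 9.29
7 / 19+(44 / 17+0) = 955 / 323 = 2.96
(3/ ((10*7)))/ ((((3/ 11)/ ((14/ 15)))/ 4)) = 44/ 75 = 0.59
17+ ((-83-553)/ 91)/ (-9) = 4853/ 273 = 17.78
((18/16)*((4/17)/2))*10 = 1.32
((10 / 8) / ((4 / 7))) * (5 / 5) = 35 / 16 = 2.19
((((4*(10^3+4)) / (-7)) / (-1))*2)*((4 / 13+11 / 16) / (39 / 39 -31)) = -17319 / 455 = -38.06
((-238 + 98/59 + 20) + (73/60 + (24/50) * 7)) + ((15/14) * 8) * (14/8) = -3482693/17700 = -196.76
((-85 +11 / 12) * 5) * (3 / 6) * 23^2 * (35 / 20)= -18681635 / 96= -194600.36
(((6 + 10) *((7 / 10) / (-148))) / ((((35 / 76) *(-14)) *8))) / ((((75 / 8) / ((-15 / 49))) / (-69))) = 5244 / 1586375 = 0.00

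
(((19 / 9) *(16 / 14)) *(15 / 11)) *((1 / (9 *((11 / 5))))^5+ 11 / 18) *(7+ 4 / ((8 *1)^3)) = 330157506466255 / 23432394829536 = 14.09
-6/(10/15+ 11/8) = -144/49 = -2.94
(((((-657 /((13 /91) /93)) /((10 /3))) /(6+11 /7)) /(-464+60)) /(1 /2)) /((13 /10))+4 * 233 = 138695743 /139178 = 996.53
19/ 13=1.46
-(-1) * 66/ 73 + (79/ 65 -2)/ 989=4239087/ 4692805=0.90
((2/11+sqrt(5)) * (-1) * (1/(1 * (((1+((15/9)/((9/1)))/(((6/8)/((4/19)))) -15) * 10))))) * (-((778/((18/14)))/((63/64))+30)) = -496109 * sqrt(5)/107330 -496109/590315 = -11.18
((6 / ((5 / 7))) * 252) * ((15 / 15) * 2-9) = -74088 / 5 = -14817.60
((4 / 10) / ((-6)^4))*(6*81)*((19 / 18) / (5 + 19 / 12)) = 19 / 790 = 0.02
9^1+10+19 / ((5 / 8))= 247 / 5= 49.40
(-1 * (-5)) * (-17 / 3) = -85 / 3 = -28.33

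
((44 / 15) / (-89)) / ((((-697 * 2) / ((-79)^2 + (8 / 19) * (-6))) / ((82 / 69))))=5215364 / 29753145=0.18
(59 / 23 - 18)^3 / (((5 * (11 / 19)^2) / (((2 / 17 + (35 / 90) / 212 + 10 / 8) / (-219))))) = 3931088625175 / 286515037512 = 13.72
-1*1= -1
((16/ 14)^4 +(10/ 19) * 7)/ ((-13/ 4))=-983576/ 593047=-1.66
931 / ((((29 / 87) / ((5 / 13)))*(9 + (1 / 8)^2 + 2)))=59584 / 611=97.52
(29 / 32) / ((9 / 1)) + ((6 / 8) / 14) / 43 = 8837 / 86688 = 0.10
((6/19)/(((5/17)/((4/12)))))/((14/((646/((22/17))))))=4913/385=12.76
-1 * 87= -87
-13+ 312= 299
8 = 8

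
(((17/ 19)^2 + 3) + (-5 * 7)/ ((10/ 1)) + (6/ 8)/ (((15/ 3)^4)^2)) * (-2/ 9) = -169532333/ 2538281250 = -0.07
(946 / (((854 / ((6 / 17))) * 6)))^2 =223729 / 52693081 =0.00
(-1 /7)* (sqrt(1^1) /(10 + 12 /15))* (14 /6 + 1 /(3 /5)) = -10 /189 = -0.05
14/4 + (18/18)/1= 9/2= 4.50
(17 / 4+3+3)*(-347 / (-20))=177.84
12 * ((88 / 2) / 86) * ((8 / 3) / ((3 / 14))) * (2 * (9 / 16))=3696 / 43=85.95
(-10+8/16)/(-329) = 19/658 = 0.03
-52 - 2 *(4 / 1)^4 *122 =-62516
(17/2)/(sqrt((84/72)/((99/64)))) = 51 * sqrt(462)/112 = 9.79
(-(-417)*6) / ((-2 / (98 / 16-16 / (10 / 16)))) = 974529 / 40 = 24363.22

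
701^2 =491401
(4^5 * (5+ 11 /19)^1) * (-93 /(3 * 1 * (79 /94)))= -210724.33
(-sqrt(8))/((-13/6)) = 12* sqrt(2)/13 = 1.31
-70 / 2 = -35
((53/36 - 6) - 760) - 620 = -49843/36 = -1384.53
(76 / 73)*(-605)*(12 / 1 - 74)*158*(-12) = -5405040960 / 73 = -74041656.99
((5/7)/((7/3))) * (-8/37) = -120/1813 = -0.07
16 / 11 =1.45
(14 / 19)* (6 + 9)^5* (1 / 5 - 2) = -19136250 / 19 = -1007171.05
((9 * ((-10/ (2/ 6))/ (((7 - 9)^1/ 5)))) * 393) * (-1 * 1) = -265275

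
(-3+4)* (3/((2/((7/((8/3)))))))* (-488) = -1921.50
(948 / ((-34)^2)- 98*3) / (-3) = 28243 / 289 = 97.73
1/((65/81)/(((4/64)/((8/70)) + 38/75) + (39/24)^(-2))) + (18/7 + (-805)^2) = 79728347754437/123032000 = 648029.36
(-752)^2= 565504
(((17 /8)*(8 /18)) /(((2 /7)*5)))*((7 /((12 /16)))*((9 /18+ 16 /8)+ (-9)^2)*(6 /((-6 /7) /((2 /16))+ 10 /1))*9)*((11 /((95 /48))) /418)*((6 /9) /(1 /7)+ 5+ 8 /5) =658273252 /496375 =1326.16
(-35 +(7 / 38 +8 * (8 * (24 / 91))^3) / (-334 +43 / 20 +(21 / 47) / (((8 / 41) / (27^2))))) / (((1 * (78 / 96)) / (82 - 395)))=13461.38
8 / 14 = 4 / 7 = 0.57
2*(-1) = -2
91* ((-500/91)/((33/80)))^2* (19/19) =16145.47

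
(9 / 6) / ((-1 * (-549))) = 1 / 366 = 0.00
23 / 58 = 0.40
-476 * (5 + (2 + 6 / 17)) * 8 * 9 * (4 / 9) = -112000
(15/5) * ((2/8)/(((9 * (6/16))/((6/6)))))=2/9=0.22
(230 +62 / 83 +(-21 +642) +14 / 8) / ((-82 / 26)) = -3683693 / 13612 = -270.62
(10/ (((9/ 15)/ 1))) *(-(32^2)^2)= -52428800/ 3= -17476266.67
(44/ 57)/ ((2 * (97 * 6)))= 0.00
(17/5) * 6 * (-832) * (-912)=77395968/5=15479193.60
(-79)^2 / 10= 6241 / 10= 624.10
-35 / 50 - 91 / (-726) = -1043 / 1815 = -0.57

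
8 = 8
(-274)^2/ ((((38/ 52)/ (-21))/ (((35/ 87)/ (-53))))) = 478234120/ 29203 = 16376.20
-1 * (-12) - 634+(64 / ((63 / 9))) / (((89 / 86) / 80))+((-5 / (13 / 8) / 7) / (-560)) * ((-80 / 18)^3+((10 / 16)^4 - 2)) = 28677898363105 / 338568781824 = 84.70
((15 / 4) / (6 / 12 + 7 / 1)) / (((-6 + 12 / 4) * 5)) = -1 / 30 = -0.03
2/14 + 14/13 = 111/91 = 1.22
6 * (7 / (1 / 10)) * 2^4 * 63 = 423360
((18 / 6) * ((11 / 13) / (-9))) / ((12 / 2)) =-11 / 234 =-0.05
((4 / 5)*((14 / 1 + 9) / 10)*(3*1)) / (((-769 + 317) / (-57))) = 3933 / 5650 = 0.70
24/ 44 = 6/ 11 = 0.55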